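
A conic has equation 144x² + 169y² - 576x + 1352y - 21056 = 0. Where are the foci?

(-3, -4) and (7, -4)

Rearranging, 144(x² - 4x) + 169(y² + 8y) = 21056.
Completing the square gives 144(x - 2)² + 169(y + 4)² = 21056 + 576 + 2704 = 24336.
Divide by 24336: (x - 2)²/169 + (y + 4)²/144 = 1
Ellipse, center (2, -4), major axis horizontal; a² = 169, b² = 144.
c² = a² - b² = 169 - 144 = 25, so c = 5.
Foci lie on the horizontal axis through the center: (h ± c, k).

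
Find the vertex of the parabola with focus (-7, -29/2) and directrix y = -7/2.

The vertex is the midpoint between the focus and the directrix along the axis of symmetry.
Axis is vertical (directrix is horizontal). Vertex y-coordinate = (-29/2 + (-7/2))/2 = -9; x-coordinate = -7.

(-7, -9)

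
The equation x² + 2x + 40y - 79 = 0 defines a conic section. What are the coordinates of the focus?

Only x is squared. Complete the square in x: (x + 1)² = -40(y - 2).
Vertex (-1, 2); 4p = -40 so p = -10. Opens down.
Focus is p units from the vertex along the axis: (h, k + p).

(-1, -8)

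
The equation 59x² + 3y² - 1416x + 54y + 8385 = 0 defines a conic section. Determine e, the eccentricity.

e = 2√826/59

Group the x- and y-terms: 59(x² - 24x) + 3(y² + 18y) = -8385
Complete the square in x and y: 59(x - 12)² + 3(y + 9)² = -8385 + 8496 + 243 = 354
Dividing both sides by 354: (x - 12)²/6 + (y + 9)²/118 = 1
Ellipse, center (12, -9), major axis vertical; a² = 118, b² = 6.
c² = a² - b² = 112, so c = 4√7.
e = c/a = 4√7/√118 = 2√826/59.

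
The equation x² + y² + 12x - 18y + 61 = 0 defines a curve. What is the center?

Group: (x² + 12x) + (y² - 18y) = -61
Completing the square gives (x + 6)² + (y - 9)² = -61 + 36 + 81 = 56.
So (x + 6)² + (y - 9)² = 56.
Circle centered at (-6, 9) with r² = 56.

(-6, 9)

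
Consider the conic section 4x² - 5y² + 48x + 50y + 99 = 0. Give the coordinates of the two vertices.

(-6, 1) and (-6, 9)

Rearranging, 4(x² + 12x) -5(y² - 10y) = -99.
Complete the square: 4(x + 6)² -5(y - 5)² = -99 + 144 - 125 = -80
Divide by -80: (y - 5)²/16 - (x + 6)²/20 = 1
Hyperbola, center (-6, 5), transverse axis vertical; a² = 16, b² = 20.
a = 4. Vertices at (h, k ± a).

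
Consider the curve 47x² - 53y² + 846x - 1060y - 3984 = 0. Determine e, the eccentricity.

e = 10√53/53

47(x² + 18x) -53(y² + 20y) = 3984
47(x + 9)² -53(y + 10)² = 3984 + 3807 - 5300 = 2491
Divide by 2491: (x + 9)²/53 - (y + 10)²/47 = 1
Hyperbola, center (-9, -10), transverse axis horizontal; a² = 53, b² = 47.
c² = a² + b² = 100, so c = 10.
e = c/a = 10/√53 = 10√53/53.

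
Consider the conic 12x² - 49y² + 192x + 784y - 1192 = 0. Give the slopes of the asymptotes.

12(x² + 16x) -49(y² - 16y) = 1192
Completing the square gives 12(x + 8)² -49(y - 8)² = 1192 + 768 - 3136 = -1176.
Divide through by -1176 to get (y - 8)²/24 - (x + 8)²/98 = 1.
Hyperbola, center (-8, 8), transverse axis vertical; a² = 24, b² = 98.
For a vertical hyperbola the asymptotes have slope ±a/b.
Here that is ±2√6/7√2 = ±2√3/7.

2√3/7 and -2√3/7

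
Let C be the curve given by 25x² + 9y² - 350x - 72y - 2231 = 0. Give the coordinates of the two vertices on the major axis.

(7, -16) and (7, 24)

Group the x- and y-terms: 25(x² - 14x) + 9(y² - 8y) = 2231
25(x - 7)² + 9(y - 4)² = 2231 + 1225 + 144 = 3600
Dividing both sides by 3600: (x - 7)²/144 + (y - 4)²/400 = 1
Ellipse, center (7, 4), major axis vertical; a² = 400, b² = 144.
a = 20. Vertices at (h, k ± a).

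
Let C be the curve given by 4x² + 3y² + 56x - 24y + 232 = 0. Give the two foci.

Collect terms: 4(x² + 14x) + 3(y² - 8y) = -232
Complete the square: 4(x + 7)² + 3(y - 4)² = -232 + 196 + 48 = 12
Divide through by 12 to get (x + 7)²/3 + (y - 4)²/4 = 1.
Ellipse, center (-7, 4), major axis vertical; a² = 4, b² = 3.
c² = a² - b² = 4 - 3 = 1, so c = 1.
Foci lie on the vertical axis through the center: (h, k ± c).

(-7, 3) and (-7, 5)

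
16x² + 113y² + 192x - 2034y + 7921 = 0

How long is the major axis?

2√113

Rearranging, 16(x² + 12x) + 113(y² - 18y) = -7921.
Complete the square: 16(x + 6)² + 113(y - 9)² = -7921 + 576 + 9153 = 1808
Divide by 1808: (x + 6)²/113 + (y - 9)²/16 = 1
Ellipse, center (-6, 9), major axis horizontal; a² = 113, b² = 16.
a² = 113 so a = √113; the major axis has length 2a = 2√113.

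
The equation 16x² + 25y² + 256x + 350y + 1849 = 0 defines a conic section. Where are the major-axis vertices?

(-13, -7) and (-3, -7)

16(x² + 16x) + 25(y² + 14y) = -1849
Complete the square in x and y: 16(x + 8)² + 25(y + 7)² = -1849 + 1024 + 1225 = 400
Divide through by 400 to get (x + 8)²/25 + (y + 7)²/16 = 1.
Ellipse, center (-8, -7), major axis horizontal; a² = 25, b² = 16.
a = 5. Vertices at (h ± a, k).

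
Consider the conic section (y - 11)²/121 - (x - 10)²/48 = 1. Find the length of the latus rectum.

Center (10, 11). The positive term is the y-term, so the transverse axis is vertical; a² = 121, b² = 48.
Latus rectum length = 2b²/a = 2·48/11 = 96/11.

96/11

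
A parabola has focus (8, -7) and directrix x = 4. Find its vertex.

(6, -7)

The vertex is the midpoint between the focus and the directrix along the axis of symmetry.
Axis is horizontal (directrix is vertical). Vertex x-coordinate = (8 + 4)/2 = 6; y-coordinate = -7.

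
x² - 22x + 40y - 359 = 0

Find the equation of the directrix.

y = 22

Only x is squared. Complete the square in x: (x - 11)² = -40(y - 12).
Vertex (11, 12); 4p = -40 so p = -10. Opens down.
Directrix is the horizontal line y = k − p = 12 − (-10) = 22.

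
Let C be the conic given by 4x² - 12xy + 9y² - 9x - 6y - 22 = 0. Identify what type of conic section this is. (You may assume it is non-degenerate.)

parabola

A = 4, B = -12, C = 9.
Discriminant B² − 4AC = (-12)² − 4·4·9 = 0.
B² − 4AC = 0 ⇒ parabola.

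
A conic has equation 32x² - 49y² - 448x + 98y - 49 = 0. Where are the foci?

(-2, 1) and (16, 1)

Group: 32(x² - 14x) -49(y² - 2y) = 49
Completing the square gives 32(x - 7)² -49(y - 1)² = 49 + 1568 - 49 = 1568.
Dividing both sides by 1568: (x - 7)²/49 - (y - 1)²/32 = 1
Hyperbola, center (7, 1), transverse axis horizontal; a² = 49, b² = 32.
c² = a² + b² = 49 + 32 = 81, so c = 9.
Foci lie on the horizontal axis through the center: (h ± c, k).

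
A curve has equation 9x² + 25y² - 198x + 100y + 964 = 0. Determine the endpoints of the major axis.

(6, -2) and (16, -2)

9(x² - 22x) + 25(y² + 4y) = -964
Complete the square in x and y: 9(x - 11)² + 25(y + 2)² = -964 + 1089 + 100 = 225
Divide by 225: (x - 11)²/25 + (y + 2)²/9 = 1
Ellipse, center (11, -2), major axis horizontal; a² = 25, b² = 9.
a = 5. Vertices at (h ± a, k).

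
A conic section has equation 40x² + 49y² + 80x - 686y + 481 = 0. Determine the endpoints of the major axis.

40(x² + 2x) + 49(y² - 14y) = -481
Completing the square gives 40(x + 1)² + 49(y - 7)² = -481 + 40 + 2401 = 1960.
Divide through by 1960 to get (x + 1)²/49 + (y - 7)²/40 = 1.
Ellipse, center (-1, 7), major axis horizontal; a² = 49, b² = 40.
a = 7. Vertices at (h ± a, k).

(-8, 7) and (6, 7)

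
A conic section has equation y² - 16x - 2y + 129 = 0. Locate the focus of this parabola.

Only y is squared. Complete the square in y: (y - 1)² = 16(x - 8).
Vertex (8, 1); 4p = 16 so p = 4. Opens right.
Focus is p units from the vertex along the axis: (h + p, k).

(12, 1)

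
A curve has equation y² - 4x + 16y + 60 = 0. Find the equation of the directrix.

x = -2

Only y is squared. Complete the square in y: (y + 8)² = 4(x + 1).
Vertex (-1, -8); 4p = 4 so p = 1. Opens right.
Directrix is the vertical line x = h − p = -1 − (1) = -2.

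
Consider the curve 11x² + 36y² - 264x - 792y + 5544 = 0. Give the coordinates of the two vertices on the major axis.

Collect terms: 11(x² - 24x) + 36(y² - 22y) = -5544
11(x - 12)² + 36(y - 11)² = -5544 + 1584 + 4356 = 396
Divide through by 396 to get (x - 12)²/36 + (y - 11)²/11 = 1.
Ellipse, center (12, 11), major axis horizontal; a² = 36, b² = 11.
a = 6. Vertices at (h ± a, k).

(6, 11) and (18, 11)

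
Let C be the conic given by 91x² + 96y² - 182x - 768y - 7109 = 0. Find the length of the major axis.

8√6

Rearranging, 91(x² - 2x) + 96(y² - 8y) = 7109.
Complete the square: 91(x - 1)² + 96(y - 4)² = 7109 + 91 + 1536 = 8736
Divide by 8736: (x - 1)²/96 + (y - 4)²/91 = 1
Ellipse, center (1, 4), major axis horizontal; a² = 96, b² = 91.
a² = 96 so a = 4√6; the major axis has length 2a = 8√6.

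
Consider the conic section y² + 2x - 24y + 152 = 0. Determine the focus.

(-9/2, 12)

Only y is squared. Complete the square in y: (y - 12)² = -2(x + 4).
Vertex (-4, 12); 4p = -2 so p = -1/2. Opens left.
Focus is p units from the vertex along the axis: (h + p, k).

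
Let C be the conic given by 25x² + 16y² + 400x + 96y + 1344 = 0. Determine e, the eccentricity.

Group the x- and y-terms: 25(x² + 16x) + 16(y² + 6y) = -1344
Complete the square in x and y: 25(x + 8)² + 16(y + 3)² = -1344 + 1600 + 144 = 400
Divide through by 400 to get (x + 8)²/16 + (y + 3)²/25 = 1.
Ellipse, center (-8, -3), major axis vertical; a² = 25, b² = 16.
c² = a² - b² = 9, so c = 3.
e = c/a = 3/5.

e = 3/5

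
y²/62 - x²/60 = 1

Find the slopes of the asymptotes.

√930/30 and -√930/30

Center (0, 0). The positive term is the y-term, so the transverse axis is vertical; a² = 62, b² = 60.
For a vertical hyperbola the asymptotes have slope ±a/b.
Here that is ±√62/2√15 = ±√930/30.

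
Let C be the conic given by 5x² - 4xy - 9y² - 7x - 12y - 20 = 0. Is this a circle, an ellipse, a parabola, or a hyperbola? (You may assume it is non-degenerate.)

A = 5, B = -4, C = -9.
Discriminant B² − 4AC = (-4)² − 4·5·(-9) = 196.
B² − 4AC > 0 ⇒ hyperbola.

hyperbola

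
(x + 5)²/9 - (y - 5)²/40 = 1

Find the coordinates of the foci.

Center (-5, 5). The positive term is the x-term, so the transverse axis is horizontal; a² = 9, b² = 40.
c² = a² + b² = 9 + 40 = 49, so c = 7.
Foci lie on the horizontal axis through the center: (h ± c, k).

(-12, 5) and (2, 5)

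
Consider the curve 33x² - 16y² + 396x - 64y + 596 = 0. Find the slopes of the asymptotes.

√33/4 and -√33/4

Group: 33(x² + 12x) -16(y² + 4y) = -596
Completing the square gives 33(x + 6)² -16(y + 2)² = -596 + 1188 - 64 = 528.
Dividing both sides by 528: (x + 6)²/16 - (y + 2)²/33 = 1
Hyperbola, center (-6, -2), transverse axis horizontal; a² = 16, b² = 33.
For a horizontal hyperbola the asymptotes have slope ±b/a.
Here that is ±√33/4.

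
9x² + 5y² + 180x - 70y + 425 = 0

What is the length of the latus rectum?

Group the x- and y-terms: 9(x² + 20x) + 5(y² - 14y) = -425
Complete the square in x and y: 9(x + 10)² + 5(y - 7)² = -425 + 900 + 245 = 720
Divide by 720: (x + 10)²/80 + (y - 7)²/144 = 1
Ellipse, center (-10, 7), major axis vertical; a² = 144, b² = 80.
Latus rectum length = 2b²/a = 2·80/12 = 40/3.

40/3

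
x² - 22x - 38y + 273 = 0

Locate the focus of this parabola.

Only x is squared. Complete the square in x: (x - 11)² = 38(y - 4).
Vertex (11, 4); 4p = 38 so p = 19/2. Opens up.
Focus is p units from the vertex along the axis: (h, k + p).

(11, 27/2)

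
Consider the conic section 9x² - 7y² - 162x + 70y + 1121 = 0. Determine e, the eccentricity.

Collect terms: 9(x² - 18x) -7(y² - 10y) = -1121
Completing the square gives 9(x - 9)² -7(y - 5)² = -1121 + 729 - 175 = -567.
Divide by -567: (y - 5)²/81 - (x - 9)²/63 = 1
Hyperbola, center (9, 5), transverse axis vertical; a² = 81, b² = 63.
c² = a² + b² = 144, so c = 12.
e = c/a = 12/9 = 4/3.

e = 4/3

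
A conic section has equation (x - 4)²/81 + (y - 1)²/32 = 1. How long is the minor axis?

8√2

Center (4, 1). The larger denominator 81 sits under the x-term, so the major axis is horizontal; a² = 81, b² = 32.
b² = 32 so b = 4√2; the minor axis has length 2b = 8√2.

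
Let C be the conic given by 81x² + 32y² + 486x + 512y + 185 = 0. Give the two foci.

(-3, -15) and (-3, -1)

81(x² + 6x) + 32(y² + 16y) = -185
Complete the square: 81(x + 3)² + 32(y + 8)² = -185 + 729 + 2048 = 2592
Divide by 2592: (x + 3)²/32 + (y + 8)²/81 = 1
Ellipse, center (-3, -8), major axis vertical; a² = 81, b² = 32.
c² = a² - b² = 81 - 32 = 49, so c = 7.
Foci lie on the vertical axis through the center: (h, k ± c).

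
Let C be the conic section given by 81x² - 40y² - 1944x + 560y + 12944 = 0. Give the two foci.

Group the x- and y-terms: 81(x² - 24x) -40(y² - 14y) = -12944
Complete the square in x and y: 81(x - 12)² -40(y - 7)² = -12944 + 11664 - 1960 = -3240
Divide through by -3240 to get (y - 7)²/81 - (x - 12)²/40 = 1.
Hyperbola, center (12, 7), transverse axis vertical; a² = 81, b² = 40.
c² = a² + b² = 81 + 40 = 121, so c = 11.
Foci lie on the vertical axis through the center: (h, k ± c).

(12, -4) and (12, 18)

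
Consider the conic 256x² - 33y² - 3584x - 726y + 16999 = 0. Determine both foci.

Collect terms: 256(x² - 14x) -33(y² + 22y) = -16999
Complete the square in x and y: 256(x - 7)² -33(y + 11)² = -16999 + 12544 - 3993 = -8448
Dividing both sides by -8448: (y + 11)²/256 - (x - 7)²/33 = 1
Hyperbola, center (7, -11), transverse axis vertical; a² = 256, b² = 33.
c² = a² + b² = 256 + 33 = 289, so c = 17.
Foci lie on the vertical axis through the center: (h, k ± c).

(7, -28) and (7, 6)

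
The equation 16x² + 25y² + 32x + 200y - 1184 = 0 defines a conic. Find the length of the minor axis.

16(x² + 2x) + 25(y² + 8y) = 1184
16(x + 1)² + 25(y + 4)² = 1184 + 16 + 400 = 1600
Divide by 1600: (x + 1)²/100 + (y + 4)²/64 = 1
Ellipse, center (-1, -4), major axis horizontal; a² = 100, b² = 64.
b² = 64 so b = 8; the minor axis has length 2b = 16.

16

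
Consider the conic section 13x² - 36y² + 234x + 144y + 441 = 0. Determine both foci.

Group the x- and y-terms: 13(x² + 18x) -36(y² - 4y) = -441
Complete the square: 13(x + 9)² -36(y - 2)² = -441 + 1053 - 144 = 468
Divide by 468: (x + 9)²/36 - (y - 2)²/13 = 1
Hyperbola, center (-9, 2), transverse axis horizontal; a² = 36, b² = 13.
c² = a² + b² = 36 + 13 = 49, so c = 7.
Foci lie on the horizontal axis through the center: (h ± c, k).

(-16, 2) and (-2, 2)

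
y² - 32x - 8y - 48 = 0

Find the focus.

(6, 4)

Only y is squared. Complete the square in y: (y - 4)² = 32(x + 2).
Vertex (-2, 4); 4p = 32 so p = 8. Opens right.
Focus is p units from the vertex along the axis: (h + p, k).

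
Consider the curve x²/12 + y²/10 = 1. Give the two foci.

Center (0, 0). The larger denominator 12 sits under the x-term, so the major axis is horizontal; a² = 12, b² = 10.
c² = a² - b² = 12 - 10 = 2, so c = √2.
Foci lie on the horizontal axis through the center: (h ± c, k).

(0 - √2, 0) and (0 + √2, 0)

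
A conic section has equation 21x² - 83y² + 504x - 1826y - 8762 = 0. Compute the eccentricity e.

e = 2√2158/83

21(x² + 24x) -83(y² + 22y) = 8762
21(x + 12)² -83(y + 11)² = 8762 + 3024 - 10043 = 1743
Divide through by 1743 to get (x + 12)²/83 - (y + 11)²/21 = 1.
Hyperbola, center (-12, -11), transverse axis horizontal; a² = 83, b² = 21.
c² = a² + b² = 104, so c = 2√26.
e = c/a = 2√26/√83 = 2√2158/83.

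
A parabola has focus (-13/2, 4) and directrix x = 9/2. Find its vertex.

(-1, 4)

The vertex is the midpoint between the focus and the directrix along the axis of symmetry.
Axis is horizontal (directrix is vertical). Vertex x-coordinate = (-13/2 + 9/2)/2 = -1; y-coordinate = 4.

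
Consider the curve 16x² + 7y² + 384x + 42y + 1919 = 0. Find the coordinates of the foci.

(-12, -9) and (-12, 3)

Collect terms: 16(x² + 24x) + 7(y² + 6y) = -1919
Complete the square in x and y: 16(x + 12)² + 7(y + 3)² = -1919 + 2304 + 63 = 448
Divide through by 448 to get (x + 12)²/28 + (y + 3)²/64 = 1.
Ellipse, center (-12, -3), major axis vertical; a² = 64, b² = 28.
c² = a² - b² = 64 - 28 = 36, so c = 6.
Foci lie on the vertical axis through the center: (h, k ± c).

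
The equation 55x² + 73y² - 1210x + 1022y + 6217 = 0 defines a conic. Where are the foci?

55(x² - 22x) + 73(y² + 14y) = -6217
Complete the square: 55(x - 11)² + 73(y + 7)² = -6217 + 6655 + 3577 = 4015
Divide by 4015: (x - 11)²/73 + (y + 7)²/55 = 1
Ellipse, center (11, -7), major axis horizontal; a² = 73, b² = 55.
c² = a² - b² = 73 - 55 = 18, so c = 3√2.
Foci lie on the horizontal axis through the center: (h ± c, k).

(11 - 3√2, -7) and (11 + 3√2, -7)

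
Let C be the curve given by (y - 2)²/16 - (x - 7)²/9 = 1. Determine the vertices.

Center (7, 2). The positive term is the y-term, so the transverse axis is vertical; a² = 16, b² = 9.
a = 4. Vertices at (h, k ± a).

(7, -2) and (7, 6)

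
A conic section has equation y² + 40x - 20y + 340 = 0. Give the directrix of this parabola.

x = 4

Only y is squared. Complete the square in y: (y - 10)² = -40(x + 6).
Vertex (-6, 10); 4p = -40 so p = -10. Opens left.
Directrix is the vertical line x = h − p = -6 − (-10) = 4.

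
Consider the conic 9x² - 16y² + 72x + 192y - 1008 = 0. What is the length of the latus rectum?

9

9(x² + 8x) -16(y² - 12y) = 1008
9(x + 4)² -16(y - 6)² = 1008 + 144 - 576 = 576
Divide through by 576 to get (x + 4)²/64 - (y - 6)²/36 = 1.
Hyperbola, center (-4, 6), transverse axis horizontal; a² = 64, b² = 36.
Latus rectum length = 2b²/a = 2·36/8 = 9.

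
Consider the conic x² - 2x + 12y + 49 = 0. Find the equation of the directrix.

Only x is squared. Complete the square in x: (x - 1)² = -12(y + 4).
Vertex (1, -4); 4p = -12 so p = -3. Opens down.
Directrix is the horizontal line y = k − p = -4 − (-3) = -1.

y = -1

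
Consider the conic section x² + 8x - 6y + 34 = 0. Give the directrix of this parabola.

Only x is squared. Complete the square in x: (x + 4)² = 6(y - 3).
Vertex (-4, 3); 4p = 6 so p = 3/2. Opens up.
Directrix is the horizontal line y = k − p = 3 − (3/2) = 3/2.

y = 3/2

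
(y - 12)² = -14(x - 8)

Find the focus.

Vertex (8, 12); 4p = -14 so p = -7/2. Opens left.
Focus is p units from the vertex along the axis: (h + p, k).

(9/2, 12)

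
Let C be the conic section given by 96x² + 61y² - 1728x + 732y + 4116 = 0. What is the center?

(9, -6)

Group the x- and y-terms: 96(x² - 18x) + 61(y² + 12y) = -4116
96(x - 9)² + 61(y + 6)² = -4116 + 7776 + 2196 = 5856
Dividing both sides by 5856: (x - 9)²/61 + (y + 6)²/96 = 1
Ellipse with center (9, -6).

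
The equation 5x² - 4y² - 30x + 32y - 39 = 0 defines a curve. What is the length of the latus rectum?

5

Group: 5(x² - 6x) -4(y² - 8y) = 39
5(x - 3)² -4(y - 4)² = 39 + 45 - 64 = 20
Divide by 20: (x - 3)²/4 - (y - 4)²/5 = 1
Hyperbola, center (3, 4), transverse axis horizontal; a² = 4, b² = 5.
Latus rectum length = 2b²/a = 2·5/2 = 5.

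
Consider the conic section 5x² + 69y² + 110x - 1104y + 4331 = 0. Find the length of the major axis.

2√138

Group the x- and y-terms: 5(x² + 22x) + 69(y² - 16y) = -4331
5(x + 11)² + 69(y - 8)² = -4331 + 605 + 4416 = 690
Divide by 690: (x + 11)²/138 + (y - 8)²/10 = 1
Ellipse, center (-11, 8), major axis horizontal; a² = 138, b² = 10.
a² = 138 so a = √138; the major axis has length 2a = 2√138.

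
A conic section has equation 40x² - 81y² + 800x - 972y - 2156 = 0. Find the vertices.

(-19, -6) and (-1, -6)

Collect terms: 40(x² + 20x) -81(y² + 12y) = 2156
Complete the square: 40(x + 10)² -81(y + 6)² = 2156 + 4000 - 2916 = 3240
Divide through by 3240 to get (x + 10)²/81 - (y + 6)²/40 = 1.
Hyperbola, center (-10, -6), transverse axis horizontal; a² = 81, b² = 40.
a = 9. Vertices at (h ± a, k).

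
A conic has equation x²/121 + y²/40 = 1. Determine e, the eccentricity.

Center (0, 0). The larger denominator 121 sits under the x-term, so the major axis is horizontal; a² = 121, b² = 40.
c² = a² - b² = 81, so c = 9.
e = c/a = 9/11.

e = 9/11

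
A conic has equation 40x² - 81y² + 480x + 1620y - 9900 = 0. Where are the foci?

(-17, 10) and (5, 10)

Group: 40(x² + 12x) -81(y² - 20y) = 9900
Complete the square in x and y: 40(x + 6)² -81(y - 10)² = 9900 + 1440 - 8100 = 3240
Dividing both sides by 3240: (x + 6)²/81 - (y - 10)²/40 = 1
Hyperbola, center (-6, 10), transverse axis horizontal; a² = 81, b² = 40.
c² = a² + b² = 81 + 40 = 121, so c = 11.
Foci lie on the horizontal axis through the center: (h ± c, k).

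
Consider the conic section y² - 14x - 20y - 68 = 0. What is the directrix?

x = -31/2

Only y is squared. Complete the square in y: (y - 10)² = 14(x + 12).
Vertex (-12, 10); 4p = 14 so p = 7/2. Opens right.
Directrix is the vertical line x = h − p = -12 − (7/2) = -31/2.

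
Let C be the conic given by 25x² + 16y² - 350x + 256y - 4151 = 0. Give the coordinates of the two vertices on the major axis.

Rearranging, 25(x² - 14x) + 16(y² + 16y) = 4151.
25(x - 7)² + 16(y + 8)² = 4151 + 1225 + 1024 = 6400
Divide by 6400: (x - 7)²/256 + (y + 8)²/400 = 1
Ellipse, center (7, -8), major axis vertical; a² = 400, b² = 256.
a = 20. Vertices at (h, k ± a).

(7, -28) and (7, 12)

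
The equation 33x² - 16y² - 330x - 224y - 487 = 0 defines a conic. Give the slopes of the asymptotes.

Rearranging, 33(x² - 10x) -16(y² + 14y) = 487.
Completing the square gives 33(x - 5)² -16(y + 7)² = 487 + 825 - 784 = 528.
Dividing both sides by 528: (x - 5)²/16 - (y + 7)²/33 = 1
Hyperbola, center (5, -7), transverse axis horizontal; a² = 16, b² = 33.
For a horizontal hyperbola the asymptotes have slope ±b/a.
Here that is ±√33/4.

√33/4 and -√33/4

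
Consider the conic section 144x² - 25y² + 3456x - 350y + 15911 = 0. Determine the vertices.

(-17, -7) and (-7, -7)

Group: 144(x² + 24x) -25(y² + 14y) = -15911
Completing the square gives 144(x + 12)² -25(y + 7)² = -15911 + 20736 - 1225 = 3600.
Divide by 3600: (x + 12)²/25 - (y + 7)²/144 = 1
Hyperbola, center (-12, -7), transverse axis horizontal; a² = 25, b² = 144.
a = 5. Vertices at (h ± a, k).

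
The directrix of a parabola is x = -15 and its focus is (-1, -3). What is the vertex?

(-8, -3)

The vertex is the midpoint between the focus and the directrix along the axis of symmetry.
Axis is horizontal (directrix is vertical). Vertex x-coordinate = (-1 + (-15))/2 = -8; y-coordinate = -3.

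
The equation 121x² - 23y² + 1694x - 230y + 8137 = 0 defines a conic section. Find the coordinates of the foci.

(-7, -17) and (-7, 7)

Group: 121(x² + 14x) -23(y² + 10y) = -8137
Complete the square in x and y: 121(x + 7)² -23(y + 5)² = -8137 + 5929 - 575 = -2783
Divide through by -2783 to get (y + 5)²/121 - (x + 7)²/23 = 1.
Hyperbola, center (-7, -5), transverse axis vertical; a² = 121, b² = 23.
c² = a² + b² = 121 + 23 = 144, so c = 12.
Foci lie on the vertical axis through the center: (h, k ± c).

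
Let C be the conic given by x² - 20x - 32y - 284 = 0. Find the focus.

Only x is squared. Complete the square in x: (x - 10)² = 32(y + 12).
Vertex (10, -12); 4p = 32 so p = 8. Opens up.
Focus is p units from the vertex along the axis: (h, k + p).

(10, -4)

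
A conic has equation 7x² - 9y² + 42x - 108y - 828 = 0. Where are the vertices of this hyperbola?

(-12, -6) and (6, -6)

Collect terms: 7(x² + 6x) -9(y² + 12y) = 828
Complete the square: 7(x + 3)² -9(y + 6)² = 828 + 63 - 324 = 567
Divide through by 567 to get (x + 3)²/81 - (y + 6)²/63 = 1.
Hyperbola, center (-3, -6), transverse axis horizontal; a² = 81, b² = 63.
a = 9. Vertices at (h ± a, k).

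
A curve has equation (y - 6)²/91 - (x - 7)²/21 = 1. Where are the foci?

(7, 6 - 4√7) and (7, 6 + 4√7)

Center (7, 6). The positive term is the y-term, so the transverse axis is vertical; a² = 91, b² = 21.
c² = a² + b² = 91 + 21 = 112, so c = 4√7.
Foci lie on the vertical axis through the center: (h, k ± c).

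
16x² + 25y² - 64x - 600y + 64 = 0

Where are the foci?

(-7, 12) and (11, 12)

Collect terms: 16(x² - 4x) + 25(y² - 24y) = -64
Complete the square: 16(x - 2)² + 25(y - 12)² = -64 + 64 + 3600 = 3600
Divide through by 3600 to get (x - 2)²/225 + (y - 12)²/144 = 1.
Ellipse, center (2, 12), major axis horizontal; a² = 225, b² = 144.
c² = a² - b² = 225 - 144 = 81, so c = 9.
Foci lie on the horizontal axis through the center: (h ± c, k).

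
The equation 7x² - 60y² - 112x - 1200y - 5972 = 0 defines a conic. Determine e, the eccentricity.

e = √1005/30

Group: 7(x² - 16x) -60(y² + 20y) = 5972
7(x - 8)² -60(y + 10)² = 5972 + 448 - 6000 = 420
Divide by 420: (x - 8)²/60 - (y + 10)²/7 = 1
Hyperbola, center (8, -10), transverse axis horizontal; a² = 60, b² = 7.
c² = a² + b² = 67, so c = √67.
e = c/a = √67/2√15 = √1005/30.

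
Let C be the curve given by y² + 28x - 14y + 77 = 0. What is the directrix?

Only y is squared. Complete the square in y: (y - 7)² = -28(x + 1).
Vertex (-1, 7); 4p = -28 so p = -7. Opens left.
Directrix is the vertical line x = h − p = -1 − (-7) = 6.

x = 6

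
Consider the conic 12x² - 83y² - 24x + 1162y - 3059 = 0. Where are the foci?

(1, 7 - √95) and (1, 7 + √95)

12(x² - 2x) -83(y² - 14y) = 3059
Completing the square gives 12(x - 1)² -83(y - 7)² = 3059 + 12 - 4067 = -996.
Dividing both sides by -996: (y - 7)²/12 - (x - 1)²/83 = 1
Hyperbola, center (1, 7), transverse axis vertical; a² = 12, b² = 83.
c² = a² + b² = 12 + 83 = 95, so c = √95.
Foci lie on the vertical axis through the center: (h, k ± c).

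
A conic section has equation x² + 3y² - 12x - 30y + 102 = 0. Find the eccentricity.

Rearranging, (x² - 12x) + 3(y² - 10y) = -102.
Completing the square gives (x - 6)² + 3(y - 5)² = -102 + 36 + 75 = 9.
Dividing both sides by 9: (x - 6)²/9 + (y - 5)²/3 = 1
Ellipse, center (6, 5), major axis horizontal; a² = 9, b² = 3.
c² = a² - b² = 6, so c = √6.
e = c/a = √6/3.

e = √6/3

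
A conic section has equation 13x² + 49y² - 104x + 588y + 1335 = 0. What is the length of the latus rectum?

26/7

13(x² - 8x) + 49(y² + 12y) = -1335
13(x - 4)² + 49(y + 6)² = -1335 + 208 + 1764 = 637
Dividing both sides by 637: (x - 4)²/49 + (y + 6)²/13 = 1
Ellipse, center (4, -6), major axis horizontal; a² = 49, b² = 13.
Latus rectum length = 2b²/a = 2·13/7 = 26/7.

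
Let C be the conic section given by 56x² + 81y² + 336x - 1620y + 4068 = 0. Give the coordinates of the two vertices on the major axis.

(-12, 10) and (6, 10)

Group: 56(x² + 6x) + 81(y² - 20y) = -4068
Complete the square: 56(x + 3)² + 81(y - 10)² = -4068 + 504 + 8100 = 4536
Dividing both sides by 4536: (x + 3)²/81 + (y - 10)²/56 = 1
Ellipse, center (-3, 10), major axis horizontal; a² = 81, b² = 56.
a = 9. Vertices at (h ± a, k).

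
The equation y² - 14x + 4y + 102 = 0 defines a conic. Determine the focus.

(21/2, -2)

Only y is squared. Complete the square in y: (y + 2)² = 14(x - 7).
Vertex (7, -2); 4p = 14 so p = 7/2. Opens right.
Focus is p units from the vertex along the axis: (h + p, k).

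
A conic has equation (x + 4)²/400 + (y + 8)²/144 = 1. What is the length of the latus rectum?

72/5

Center (-4, -8). The larger denominator 400 sits under the x-term, so the major axis is horizontal; a² = 400, b² = 144.
Latus rectum length = 2b²/a = 2·144/20 = 72/5.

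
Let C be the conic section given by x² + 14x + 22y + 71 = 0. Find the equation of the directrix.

y = 9/2

Only x is squared. Complete the square in x: (x + 7)² = -22(y + 1).
Vertex (-7, -1); 4p = -22 so p = -11/2. Opens down.
Directrix is the horizontal line y = k − p = -1 − (-11/2) = 9/2.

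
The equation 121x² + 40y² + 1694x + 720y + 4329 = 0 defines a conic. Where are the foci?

(-7, -18) and (-7, 0)

Group: 121(x² + 14x) + 40(y² + 18y) = -4329
Complete the square in x and y: 121(x + 7)² + 40(y + 9)² = -4329 + 5929 + 3240 = 4840
Divide through by 4840 to get (x + 7)²/40 + (y + 9)²/121 = 1.
Ellipse, center (-7, -9), major axis vertical; a² = 121, b² = 40.
c² = a² - b² = 121 - 40 = 81, so c = 9.
Foci lie on the vertical axis through the center: (h, k ± c).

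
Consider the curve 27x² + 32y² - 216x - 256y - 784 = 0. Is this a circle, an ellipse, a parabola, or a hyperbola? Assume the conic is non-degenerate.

No xy term. Coefficients of x² and y² are A = 27, C = 32.
A and C have the same sign but A ≠ C ⇒ ellipse.

ellipse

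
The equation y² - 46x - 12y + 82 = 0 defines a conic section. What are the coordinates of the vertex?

(1, 6)

Only y is squared. Complete the square in y: (y - 6)² = 46(x - 1).
Vertex (1, 6); 4p = 46 so p = 23/2. Opens right.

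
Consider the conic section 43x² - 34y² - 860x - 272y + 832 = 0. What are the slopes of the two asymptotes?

√1462/34 and -√1462/34

Rearranging, 43(x² - 20x) -34(y² + 8y) = -832.
43(x - 10)² -34(y + 4)² = -832 + 4300 - 544 = 2924
Divide through by 2924 to get (x - 10)²/68 - (y + 4)²/86 = 1.
Hyperbola, center (10, -4), transverse axis horizontal; a² = 68, b² = 86.
For a horizontal hyperbola the asymptotes have slope ±b/a.
Here that is ±√86/2√17 = ±√1462/34.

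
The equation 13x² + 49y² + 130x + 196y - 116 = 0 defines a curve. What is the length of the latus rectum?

26/7

Collect terms: 13(x² + 10x) + 49(y² + 4y) = 116
Completing the square gives 13(x + 5)² + 49(y + 2)² = 116 + 325 + 196 = 637.
Dividing both sides by 637: (x + 5)²/49 + (y + 2)²/13 = 1
Ellipse, center (-5, -2), major axis horizontal; a² = 49, b² = 13.
Latus rectum length = 2b²/a = 2·13/7 = 26/7.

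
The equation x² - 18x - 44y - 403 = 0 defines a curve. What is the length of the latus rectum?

44

Only x is squared. Complete the square in x: (x - 9)² = 44(y + 11).
Vertex (9, -11); 4p = 44 so p = 11. Opens up.
Latus rectum length = |4p| = 44.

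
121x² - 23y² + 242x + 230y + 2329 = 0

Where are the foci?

(-1, -7) and (-1, 17)

Group the x- and y-terms: 121(x² + 2x) -23(y² - 10y) = -2329
Complete the square: 121(x + 1)² -23(y - 5)² = -2329 + 121 - 575 = -2783
Dividing both sides by -2783: (y - 5)²/121 - (x + 1)²/23 = 1
Hyperbola, center (-1, 5), transverse axis vertical; a² = 121, b² = 23.
c² = a² + b² = 121 + 23 = 144, so c = 12.
Foci lie on the vertical axis through the center: (h, k ± c).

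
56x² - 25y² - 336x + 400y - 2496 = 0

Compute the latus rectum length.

112/5

Rearranging, 56(x² - 6x) -25(y² - 16y) = 2496.
Complete the square: 56(x - 3)² -25(y - 8)² = 2496 + 504 - 1600 = 1400
Dividing both sides by 1400: (x - 3)²/25 - (y - 8)²/56 = 1
Hyperbola, center (3, 8), transverse axis horizontal; a² = 25, b² = 56.
Latus rectum length = 2b²/a = 2·56/5 = 112/5.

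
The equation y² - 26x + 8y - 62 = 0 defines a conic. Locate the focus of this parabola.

Only y is squared. Complete the square in y: (y + 4)² = 26(x + 3).
Vertex (-3, -4); 4p = 26 so p = 13/2. Opens right.
Focus is p units from the vertex along the axis: (h + p, k).

(7/2, -4)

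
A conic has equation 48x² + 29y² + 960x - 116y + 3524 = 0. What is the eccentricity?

e = √57/12

Group the x- and y-terms: 48(x² + 20x) + 29(y² - 4y) = -3524
48(x + 10)² + 29(y - 2)² = -3524 + 4800 + 116 = 1392
Divide through by 1392 to get (x + 10)²/29 + (y - 2)²/48 = 1.
Ellipse, center (-10, 2), major axis vertical; a² = 48, b² = 29.
c² = a² - b² = 19, so c = √19.
e = c/a = √19/4√3 = √57/12.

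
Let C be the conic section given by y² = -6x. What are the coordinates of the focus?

Vertex (0, 0); 4p = -6 so p = -3/2. Opens left.
Focus is p units from the vertex along the axis: (h + p, k).

(-3/2, 0)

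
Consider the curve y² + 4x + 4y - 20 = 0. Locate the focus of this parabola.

Only y is squared. Complete the square in y: (y + 2)² = -4(x - 6).
Vertex (6, -2); 4p = -4 so p = -1. Opens left.
Focus is p units from the vertex along the axis: (h + p, k).

(5, -2)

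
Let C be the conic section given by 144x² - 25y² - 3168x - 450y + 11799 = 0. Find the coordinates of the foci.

(-2, -9) and (24, -9)

Collect terms: 144(x² - 22x) -25(y² + 18y) = -11799
Complete the square: 144(x - 11)² -25(y + 9)² = -11799 + 17424 - 2025 = 3600
Divide by 3600: (x - 11)²/25 - (y + 9)²/144 = 1
Hyperbola, center (11, -9), transverse axis horizontal; a² = 25, b² = 144.
c² = a² + b² = 25 + 144 = 169, so c = 13.
Foci lie on the horizontal axis through the center: (h ± c, k).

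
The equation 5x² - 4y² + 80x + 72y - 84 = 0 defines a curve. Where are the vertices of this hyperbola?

5(x² + 16x) -4(y² - 18y) = 84
5(x + 8)² -4(y - 9)² = 84 + 320 - 324 = 80
Dividing both sides by 80: (x + 8)²/16 - (y - 9)²/20 = 1
Hyperbola, center (-8, 9), transverse axis horizontal; a² = 16, b² = 20.
a = 4. Vertices at (h ± a, k).

(-12, 9) and (-4, 9)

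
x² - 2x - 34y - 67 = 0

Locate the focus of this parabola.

(1, 13/2)

Only x is squared. Complete the square in x: (x - 1)² = 34(y + 2).
Vertex (1, -2); 4p = 34 so p = 17/2. Opens up.
Focus is p units from the vertex along the axis: (h, k + p).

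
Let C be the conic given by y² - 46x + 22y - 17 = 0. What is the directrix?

x = -29/2

Only y is squared. Complete the square in y: (y + 11)² = 46(x + 3).
Vertex (-3, -11); 4p = 46 so p = 23/2. Opens right.
Directrix is the vertical line x = h − p = -3 − (23/2) = -29/2.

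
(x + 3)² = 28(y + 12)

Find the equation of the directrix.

Vertex (-3, -12); 4p = 28 so p = 7. Opens up.
Directrix is the horizontal line y = k − p = -12 − (7) = -19.

y = -19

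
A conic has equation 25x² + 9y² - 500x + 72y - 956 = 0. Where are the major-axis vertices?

(10, -24) and (10, 16)

Group: 25(x² - 20x) + 9(y² + 8y) = 956
25(x - 10)² + 9(y + 4)² = 956 + 2500 + 144 = 3600
Divide by 3600: (x - 10)²/144 + (y + 4)²/400 = 1
Ellipse, center (10, -4), major axis vertical; a² = 400, b² = 144.
a = 20. Vertices at (h, k ± a).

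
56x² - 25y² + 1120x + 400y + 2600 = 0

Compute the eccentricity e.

56(x² + 20x) -25(y² - 16y) = -2600
56(x + 10)² -25(y - 8)² = -2600 + 5600 - 1600 = 1400
Divide by 1400: (x + 10)²/25 - (y - 8)²/56 = 1
Hyperbola, center (-10, 8), transverse axis horizontal; a² = 25, b² = 56.
c² = a² + b² = 81, so c = 9.
e = c/a = 9/5.

e = 9/5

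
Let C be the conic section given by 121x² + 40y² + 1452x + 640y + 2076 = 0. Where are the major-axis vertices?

Rearranging, 121(x² + 12x) + 40(y² + 16y) = -2076.
Completing the square gives 121(x + 6)² + 40(y + 8)² = -2076 + 4356 + 2560 = 4840.
Divide through by 4840 to get (x + 6)²/40 + (y + 8)²/121 = 1.
Ellipse, center (-6, -8), major axis vertical; a² = 121, b² = 40.
a = 11. Vertices at (h, k ± a).

(-6, -19) and (-6, 3)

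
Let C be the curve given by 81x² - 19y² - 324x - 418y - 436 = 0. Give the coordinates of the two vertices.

(2, -20) and (2, -2)

Collect terms: 81(x² - 4x) -19(y² + 22y) = 436
Complete the square in x and y: 81(x - 2)² -19(y + 11)² = 436 + 324 - 2299 = -1539
Divide by -1539: (y + 11)²/81 - (x - 2)²/19 = 1
Hyperbola, center (2, -11), transverse axis vertical; a² = 81, b² = 19.
a = 9. Vertices at (h, k ± a).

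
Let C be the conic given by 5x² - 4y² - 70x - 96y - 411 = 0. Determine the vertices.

(3, -12) and (11, -12)

Group the x- and y-terms: 5(x² - 14x) -4(y² + 24y) = 411
5(x - 7)² -4(y + 12)² = 411 + 245 - 576 = 80
Divide through by 80 to get (x - 7)²/16 - (y + 12)²/20 = 1.
Hyperbola, center (7, -12), transverse axis horizontal; a² = 16, b² = 20.
a = 4. Vertices at (h ± a, k).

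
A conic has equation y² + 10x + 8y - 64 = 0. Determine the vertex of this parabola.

(8, -4)

Only y is squared. Complete the square in y: (y + 4)² = -10(x - 8).
Vertex (8, -4); 4p = -10 so p = -5/2. Opens left.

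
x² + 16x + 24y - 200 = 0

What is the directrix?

y = 17

Only x is squared. Complete the square in x: (x + 8)² = -24(y - 11).
Vertex (-8, 11); 4p = -24 so p = -6. Opens down.
Directrix is the horizontal line y = k − p = 11 − (-6) = 17.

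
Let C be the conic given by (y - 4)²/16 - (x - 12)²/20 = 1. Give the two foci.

(12, -2) and (12, 10)

Center (12, 4). The positive term is the y-term, so the transverse axis is vertical; a² = 16, b² = 20.
c² = a² + b² = 16 + 20 = 36, so c = 6.
Foci lie on the vertical axis through the center: (h, k ± c).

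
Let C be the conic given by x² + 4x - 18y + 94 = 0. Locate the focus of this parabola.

Only x is squared. Complete the square in x: (x + 2)² = 18(y - 5).
Vertex (-2, 5); 4p = 18 so p = 9/2. Opens up.
Focus is p units from the vertex along the axis: (h, k + p).

(-2, 19/2)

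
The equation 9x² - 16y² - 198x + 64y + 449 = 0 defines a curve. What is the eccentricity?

e = 5/4

9(x² - 22x) -16(y² - 4y) = -449
Completing the square gives 9(x - 11)² -16(y - 2)² = -449 + 1089 - 64 = 576.
Dividing both sides by 576: (x - 11)²/64 - (y - 2)²/36 = 1
Hyperbola, center (11, 2), transverse axis horizontal; a² = 64, b² = 36.
c² = a² + b² = 100, so c = 10.
e = c/a = 10/8 = 5/4.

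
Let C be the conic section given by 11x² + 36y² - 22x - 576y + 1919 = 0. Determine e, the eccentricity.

e = 5/6

Collect terms: 11(x² - 2x) + 36(y² - 16y) = -1919
Complete the square in x and y: 11(x - 1)² + 36(y - 8)² = -1919 + 11 + 2304 = 396
Dividing both sides by 396: (x - 1)²/36 + (y - 8)²/11 = 1
Ellipse, center (1, 8), major axis horizontal; a² = 36, b² = 11.
c² = a² - b² = 25, so c = 5.
e = c/a = 5/6.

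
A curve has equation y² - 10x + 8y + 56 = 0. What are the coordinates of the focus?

Only y is squared. Complete the square in y: (y + 4)² = 10(x - 4).
Vertex (4, -4); 4p = 10 so p = 5/2. Opens right.
Focus is p units from the vertex along the axis: (h + p, k).

(13/2, -4)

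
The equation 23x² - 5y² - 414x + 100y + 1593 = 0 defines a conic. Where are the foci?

Group: 23(x² - 18x) -5(y² - 20y) = -1593
Completing the square gives 23(x - 9)² -5(y - 10)² = -1593 + 1863 - 500 = -230.
Divide by -230: (y - 10)²/46 - (x - 9)²/10 = 1
Hyperbola, center (9, 10), transverse axis vertical; a² = 46, b² = 10.
c² = a² + b² = 46 + 10 = 56, so c = 2√14.
Foci lie on the vertical axis through the center: (h, k ± c).

(9, 10 - 2√14) and (9, 10 + 2√14)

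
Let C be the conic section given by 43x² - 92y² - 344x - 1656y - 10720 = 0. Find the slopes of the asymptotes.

Group: 43(x² - 8x) -92(y² + 18y) = 10720
Complete the square in x and y: 43(x - 4)² -92(y + 9)² = 10720 + 688 - 7452 = 3956
Divide through by 3956 to get (x - 4)²/92 - (y + 9)²/43 = 1.
Hyperbola, center (4, -9), transverse axis horizontal; a² = 92, b² = 43.
For a horizontal hyperbola the asymptotes have slope ±b/a.
Here that is ±√43/2√23 = ±√989/46.

√989/46 and -√989/46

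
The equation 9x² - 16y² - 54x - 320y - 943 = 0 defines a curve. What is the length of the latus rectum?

9(x² - 6x) -16(y² + 20y) = 943
Complete the square: 9(x - 3)² -16(y + 10)² = 943 + 81 - 1600 = -576
Dividing both sides by -576: (y + 10)²/36 - (x - 3)²/64 = 1
Hyperbola, center (3, -10), transverse axis vertical; a² = 36, b² = 64.
Latus rectum length = 2b²/a = 2·64/6 = 64/3.

64/3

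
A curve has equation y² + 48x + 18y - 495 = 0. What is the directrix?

x = 24

Only y is squared. Complete the square in y: (y + 9)² = -48(x - 12).
Vertex (12, -9); 4p = -48 so p = -12. Opens left.
Directrix is the vertical line x = h − p = 12 − (-12) = 24.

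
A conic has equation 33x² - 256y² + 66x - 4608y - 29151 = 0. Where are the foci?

Group the x- and y-terms: 33(x² + 2x) -256(y² + 18y) = 29151
Complete the square: 33(x + 1)² -256(y + 9)² = 29151 + 33 - 20736 = 8448
Divide by 8448: (x + 1)²/256 - (y + 9)²/33 = 1
Hyperbola, center (-1, -9), transverse axis horizontal; a² = 256, b² = 33.
c² = a² + b² = 256 + 33 = 289, so c = 17.
Foci lie on the horizontal axis through the center: (h ± c, k).

(-18, -9) and (16, -9)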